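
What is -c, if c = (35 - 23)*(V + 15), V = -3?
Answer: -144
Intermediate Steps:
c = 144 (c = (35 - 23)*(-3 + 15) = 12*12 = 144)
-c = -1*144 = -144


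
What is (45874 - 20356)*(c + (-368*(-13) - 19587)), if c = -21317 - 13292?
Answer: -1260895416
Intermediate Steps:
c = -34609
(45874 - 20356)*(c + (-368*(-13) - 19587)) = (45874 - 20356)*(-34609 + (-368*(-13) - 19587)) = 25518*(-34609 + (4784 - 19587)) = 25518*(-34609 - 14803) = 25518*(-49412) = -1260895416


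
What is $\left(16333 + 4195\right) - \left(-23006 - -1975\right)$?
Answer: $41559$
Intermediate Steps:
$\left(16333 + 4195\right) - \left(-23006 - -1975\right) = 20528 - \left(-23006 + 1975\right) = 20528 - -21031 = 20528 + 21031 = 41559$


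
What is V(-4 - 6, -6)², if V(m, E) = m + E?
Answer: 256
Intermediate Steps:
V(m, E) = E + m
V(-4 - 6, -6)² = (-6 + (-4 - 6))² = (-6 - 10)² = (-16)² = 256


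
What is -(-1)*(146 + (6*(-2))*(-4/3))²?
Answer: 26244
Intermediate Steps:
-(-1)*(146 + (6*(-2))*(-4/3))² = -(-1)*(146 - (-48)/3)² = -(-1)*(146 - 12*(-4/3))² = -(-1)*(146 + 16)² = -(-1)*162² = -(-1)*26244 = -1*(-26244) = 26244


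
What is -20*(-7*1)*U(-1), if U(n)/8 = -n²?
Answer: -1120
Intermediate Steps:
U(n) = -8*n² (U(n) = 8*(-n²) = -8*n²)
-20*(-7*1)*U(-1) = -20*(-7*1)*(-8*(-1)²) = -(-140)*(-8*1) = -(-140)*(-8) = -20*56 = -1120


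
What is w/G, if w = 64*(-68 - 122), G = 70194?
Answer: -6080/35097 ≈ -0.17323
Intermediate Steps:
w = -12160 (w = 64*(-190) = -12160)
w/G = -12160/70194 = -12160*1/70194 = -6080/35097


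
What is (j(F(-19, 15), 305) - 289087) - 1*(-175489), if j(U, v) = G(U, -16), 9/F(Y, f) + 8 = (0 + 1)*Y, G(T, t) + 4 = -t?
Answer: -113586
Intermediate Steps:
G(T, t) = -4 - t
F(Y, f) = 9/(-8 + Y) (F(Y, f) = 9/(-8 + (0 + 1)*Y) = 9/(-8 + 1*Y) = 9/(-8 + Y))
j(U, v) = 12 (j(U, v) = -4 - 1*(-16) = -4 + 16 = 12)
(j(F(-19, 15), 305) - 289087) - 1*(-175489) = (12 - 289087) - 1*(-175489) = -289075 + 175489 = -113586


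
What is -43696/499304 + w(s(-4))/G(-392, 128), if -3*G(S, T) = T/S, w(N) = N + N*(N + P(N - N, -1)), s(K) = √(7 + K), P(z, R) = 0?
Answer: 27436741/998608 + 147*√3/16 ≈ 43.388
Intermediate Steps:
w(N) = N + N² (w(N) = N + N*(N + 0) = N + N*N = N + N²)
G(S, T) = -T/(3*S)
-43696/499304 + w(s(-4))/G(-392, 128) = -43696/499304 + (√(7 - 4)*(1 + √(7 - 4)))/((-⅓*128/(-392))) = -43696*1/499304 + (√3*(1 + √3))/((-⅓*128*(-1/392))) = -5462/62413 + (√3*(1 + √3))/(16/147) = -5462/62413 + (√3*(1 + √3))*(147/16) = -5462/62413 + 147*√3*(1 + √3)/16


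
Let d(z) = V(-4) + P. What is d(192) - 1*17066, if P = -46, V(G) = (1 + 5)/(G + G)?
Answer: -68451/4 ≈ -17113.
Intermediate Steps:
V(G) = 3/G (V(G) = 6/((2*G)) = 6*(1/(2*G)) = 3/G)
d(z) = -187/4 (d(z) = 3/(-4) - 46 = 3*(-¼) - 46 = -¾ - 46 = -187/4)
d(192) - 1*17066 = -187/4 - 1*17066 = -187/4 - 17066 = -68451/4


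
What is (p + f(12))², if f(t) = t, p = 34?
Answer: 2116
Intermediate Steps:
(p + f(12))² = (34 + 12)² = 46² = 2116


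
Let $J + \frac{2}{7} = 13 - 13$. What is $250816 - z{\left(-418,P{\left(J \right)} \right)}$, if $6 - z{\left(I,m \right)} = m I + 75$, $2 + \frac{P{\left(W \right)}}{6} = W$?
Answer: $\frac{1796323}{7} \approx 2.5662 \cdot 10^{5}$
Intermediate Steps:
$J = - \frac{2}{7}$ ($J = - \frac{2}{7} + \left(13 - 13\right) = - \frac{2}{7} + 0 = - \frac{2}{7} \approx -0.28571$)
$P{\left(W \right)} = -12 + 6 W$
$z{\left(I,m \right)} = -69 - I m$ ($z{\left(I,m \right)} = 6 - \left(m I + 75\right) = 6 - \left(I m + 75\right) = 6 - \left(75 + I m\right) = -69 - I m$)
$250816 - z{\left(-418,P{\left(J \right)} \right)} = 250816 - \left(-69 - - 418 \left(-12 + 6 \left(- \frac{2}{7}\right)\right)\right) = 250816 - \left(-69 - - 418 \left(-12 - \frac{12}{7}\right)\right) = 250816 - \left(-69 - \left(-418\right) \left(- \frac{96}{7}\right)\right) = 250816 - \left(-69 - \frac{40128}{7}\right) = 250816 - - \frac{40611}{7} = 250816 + \frac{40611}{7} = \frac{1796323}{7}$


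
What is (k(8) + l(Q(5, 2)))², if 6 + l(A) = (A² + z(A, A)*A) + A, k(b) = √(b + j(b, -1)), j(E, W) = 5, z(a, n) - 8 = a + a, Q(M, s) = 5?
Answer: (114 + √13)² ≈ 13831.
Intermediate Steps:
z(a, n) = 8 + 2*a (z(a, n) = 8 + (a + a) = 8 + 2*a)
k(b) = √(5 + b) (k(b) = √(b + 5) = √(5 + b))
l(A) = -6 + A + A² + A*(8 + 2*A) (l(A) = -6 + ((A² + (8 + 2*A)*A) + A) = -6 + ((A² + A*(8 + 2*A)) + A) = -6 + (A + A² + A*(8 + 2*A)) = -6 + A + A² + A*(8 + 2*A))
(k(8) + l(Q(5, 2)))² = (√(5 + 8) + (-6 + 3*5² + 9*5))² = (√13 + (-6 + 3*25 + 45))² = (√13 + (-6 + 75 + 45))² = (√13 + 114)² = (114 + √13)²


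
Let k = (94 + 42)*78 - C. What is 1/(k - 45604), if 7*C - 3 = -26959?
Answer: -7/218016 ≈ -3.2108e-5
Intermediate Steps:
C = -26956/7 (C = 3/7 + (1/7)*(-26959) = 3/7 - 26959/7 = -26956/7 ≈ -3850.9)
k = 101212/7 (k = (94 + 42)*78 - 1*(-26956/7) = 136*78 + 26956/7 = 10608 + 26956/7 = 101212/7 ≈ 14459.)
1/(k - 45604) = 1/(101212/7 - 45604) = 1/(-218016/7) = -7/218016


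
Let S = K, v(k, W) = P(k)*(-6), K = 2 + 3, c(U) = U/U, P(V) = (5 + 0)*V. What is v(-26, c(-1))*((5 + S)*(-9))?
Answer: -70200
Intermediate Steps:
P(V) = 5*V
c(U) = 1
K = 5
v(k, W) = -30*k (v(k, W) = (5*k)*(-6) = -30*k)
S = 5
v(-26, c(-1))*((5 + S)*(-9)) = (-30*(-26))*((5 + 5)*(-9)) = 780*(10*(-9)) = 780*(-90) = -70200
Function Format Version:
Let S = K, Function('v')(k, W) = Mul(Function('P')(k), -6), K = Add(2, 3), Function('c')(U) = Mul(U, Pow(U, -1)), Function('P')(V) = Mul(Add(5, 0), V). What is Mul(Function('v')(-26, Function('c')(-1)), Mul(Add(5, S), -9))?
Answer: -70200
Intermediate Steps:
Function('P')(V) = Mul(5, V)
Function('c')(U) = 1
K = 5
Function('v')(k, W) = Mul(-30, k) (Function('v')(k, W) = Mul(Mul(5, k), -6) = Mul(-30, k))
S = 5
Mul(Function('v')(-26, Function('c')(-1)), Mul(Add(5, S), -9)) = Mul(Mul(-30, -26), Mul(Add(5, 5), -9)) = Mul(780, Mul(10, -9)) = Mul(780, -90) = -70200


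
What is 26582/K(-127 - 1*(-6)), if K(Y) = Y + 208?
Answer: 26582/87 ≈ 305.54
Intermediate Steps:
K(Y) = 208 + Y
26582/K(-127 - 1*(-6)) = 26582/(208 + (-127 - 1*(-6))) = 26582/(208 + (-127 + 6)) = 26582/(208 - 121) = 26582/87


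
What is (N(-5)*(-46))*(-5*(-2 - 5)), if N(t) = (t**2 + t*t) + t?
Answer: -72450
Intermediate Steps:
N(t) = t + 2*t**2 (N(t) = (t**2 + t**2) + t = 2*t**2 + t = t + 2*t**2)
(N(-5)*(-46))*(-5*(-2 - 5)) = (-5*(1 + 2*(-5))*(-46))*(-5*(-2 - 5)) = (-5*(1 - 10)*(-46))*(-5*(-7)) = (-5*(-9)*(-46))*35 = (45*(-46))*35 = -2070*35 = -72450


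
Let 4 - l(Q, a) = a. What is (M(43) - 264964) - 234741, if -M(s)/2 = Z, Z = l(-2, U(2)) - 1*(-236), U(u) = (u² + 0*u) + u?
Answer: -500173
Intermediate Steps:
U(u) = u + u² (U(u) = (u² + 0) + u = u² + u = u + u²)
l(Q, a) = 4 - a
Z = 234 (Z = (4 - 2*(1 + 2)) - 1*(-236) = (4 - 2*3) + 236 = (4 - 1*6) + 236 = (4 - 6) + 236 = -2 + 236 = 234)
M(s) = -468 (M(s) = -2*234 = -468)
(M(43) - 264964) - 234741 = (-468 - 264964) - 234741 = -265432 - 234741 = -500173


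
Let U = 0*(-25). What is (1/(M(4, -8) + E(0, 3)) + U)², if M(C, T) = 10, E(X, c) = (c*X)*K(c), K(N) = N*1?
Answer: 1/100 ≈ 0.010000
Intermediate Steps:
K(N) = N
E(X, c) = X*c² (E(X, c) = (c*X)*c = (X*c)*c = X*c²)
U = 0
(1/(M(4, -8) + E(0, 3)) + U)² = (1/(10 + 0*3²) + 0)² = (1/(10 + 0*9) + 0)² = (1/(10 + 0) + 0)² = (1/10 + 0)² = (⅒ + 0)² = (⅒)² = 1/100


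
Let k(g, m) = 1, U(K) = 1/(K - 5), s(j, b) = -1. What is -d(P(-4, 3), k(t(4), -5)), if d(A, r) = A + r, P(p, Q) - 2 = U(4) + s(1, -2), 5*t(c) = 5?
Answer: -1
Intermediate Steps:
t(c) = 1 (t(c) = (1/5)*5 = 1)
U(K) = 1/(-5 + K)
P(p, Q) = 0 (P(p, Q) = 2 + (1/(-5 + 4) - 1) = 2 + (1/(-1) - 1) = 2 + (-1 - 1) = 2 - 2 = 0)
-d(P(-4, 3), k(t(4), -5)) = -(0 + 1) = -1*1 = -1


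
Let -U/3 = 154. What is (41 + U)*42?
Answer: -17682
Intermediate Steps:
U = -462 (U = -3*154 = -462)
(41 + U)*42 = (41 - 462)*42 = -421*42 = -17682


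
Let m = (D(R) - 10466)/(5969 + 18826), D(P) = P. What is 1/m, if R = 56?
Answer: -1653/694 ≈ -2.3818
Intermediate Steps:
m = -694/1653 (m = (56 - 10466)/(5969 + 18826) = -10410/24795 = -10410*1/24795 = -694/1653 ≈ -0.41984)
1/m = 1/(-694/1653) = -1653/694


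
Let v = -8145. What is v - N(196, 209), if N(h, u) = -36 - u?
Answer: -7900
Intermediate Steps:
v - N(196, 209) = -8145 - (-36 - 1*209) = -8145 - (-36 - 209) = -8145 - 1*(-245) = -8145 + 245 = -7900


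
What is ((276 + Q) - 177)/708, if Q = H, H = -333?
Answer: -39/118 ≈ -0.33051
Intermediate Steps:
Q = -333
((276 + Q) - 177)/708 = ((276 - 333) - 177)/708 = (-57 - 177)*(1/708) = -234*1/708 = -39/118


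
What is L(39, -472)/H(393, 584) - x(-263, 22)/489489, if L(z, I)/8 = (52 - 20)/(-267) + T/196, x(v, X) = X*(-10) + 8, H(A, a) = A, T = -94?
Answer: -1410500792/119845997271 ≈ -0.011769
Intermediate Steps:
x(v, X) = 8 - 10*X (x(v, X) = -10*X + 8 = 8 - 10*X)
L(z, I) = -62740/13083 (L(z, I) = 8*((52 - 20)/(-267) - 94/196) = 8*(32*(-1/267) - 94*1/196) = 8*(-32/267 - 47/98) = 8*(-15685/26166) = -62740/13083)
L(39, -472)/H(393, 584) - x(-263, 22)/489489 = -62740/13083/393 - (8 - 10*22)/489489 = -62740/13083*1/393 - (8 - 220)*(1/489489) = -62740/5141619 - 1*(-212)*(1/489489) = -62740/5141619 + 212*(1/489489) = -62740/5141619 + 212/489489 = -1410500792/119845997271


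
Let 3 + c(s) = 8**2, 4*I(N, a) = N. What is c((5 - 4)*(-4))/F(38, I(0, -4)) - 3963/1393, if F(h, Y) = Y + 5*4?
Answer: 5713/27860 ≈ 0.20506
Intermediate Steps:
I(N, a) = N/4
c(s) = 61 (c(s) = -3 + 8**2 = -3 + 64 = 61)
F(h, Y) = 20 + Y (F(h, Y) = Y + 20 = 20 + Y)
c((5 - 4)*(-4))/F(38, I(0, -4)) - 3963/1393 = 61/(20 + (1/4)*0) - 3963/1393 = 61/(20 + 0) - 3963*1/1393 = 61/20 - 3963/1393 = 5713/27860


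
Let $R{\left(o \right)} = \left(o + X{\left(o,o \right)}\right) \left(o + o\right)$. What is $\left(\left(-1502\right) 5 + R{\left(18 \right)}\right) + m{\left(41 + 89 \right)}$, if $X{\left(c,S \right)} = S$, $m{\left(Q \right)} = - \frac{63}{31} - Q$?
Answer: $- \frac{196727}{31} \approx -6346.0$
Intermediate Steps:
$m{\left(Q \right)} = - \frac{63}{31} - Q$ ($m{\left(Q \right)} = \left(-63\right) \frac{1}{31} - Q = - \frac{63}{31} - Q$)
$R{\left(o \right)} = 4 o^{2}$ ($R{\left(o \right)} = \left(o + o\right) \left(o + o\right) = 2 o 2 o = 4 o^{2}$)
$\left(\left(-1502\right) 5 + R{\left(18 \right)}\right) + m{\left(41 + 89 \right)} = \left(\left(-1502\right) 5 + 4 \cdot 18^{2}\right) - \frac{4093}{31} = \left(-7510 + 4 \cdot 324\right) - \frac{4093}{31} = \left(-7510 + 1296\right) - \frac{4093}{31} = -6214 - \frac{4093}{31} = - \frac{196727}{31}$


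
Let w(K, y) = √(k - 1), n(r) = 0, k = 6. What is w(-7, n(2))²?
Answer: 5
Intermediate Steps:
w(K, y) = √5 (w(K, y) = √(6 - 1) = √5)
w(-7, n(2))² = (√5)² = 5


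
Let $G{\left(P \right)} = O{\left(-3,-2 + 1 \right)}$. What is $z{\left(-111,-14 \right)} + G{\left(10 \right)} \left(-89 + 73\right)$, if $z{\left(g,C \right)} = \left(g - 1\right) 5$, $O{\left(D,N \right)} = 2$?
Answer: $-592$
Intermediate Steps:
$G{\left(P \right)} = 2$
$z{\left(g,C \right)} = -5 + 5 g$ ($z{\left(g,C \right)} = \left(-1 + g\right) 5 = -5 + 5 g$)
$z{\left(-111,-14 \right)} + G{\left(10 \right)} \left(-89 + 73\right) = \left(-5 + 5 \left(-111\right)\right) + 2 \left(-89 + 73\right) = \left(-5 - 555\right) + 2 \left(-16\right) = -560 - 32 = -592$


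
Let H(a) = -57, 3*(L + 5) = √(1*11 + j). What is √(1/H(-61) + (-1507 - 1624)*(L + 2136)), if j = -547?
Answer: √(-21677851146 - 6781746*I*√134)/57 ≈ 4.6771 - 2583.1*I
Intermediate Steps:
L = -5 + 2*I*√134/3 (L = -5 + √(1*11 - 547)/3 = -5 + √(11 - 547)/3 = -5 + √(-536)/3 = -5 + (2*I*√134)/3 = -5 + 2*I*√134/3 ≈ -5.0 + 7.7172*I)
√(1/H(-61) + (-1507 - 1624)*(L + 2136)) = √(1/(-57) + (-1507 - 1624)*((-5 + 2*I*√134/3) + 2136)) = √(-1/57 - 3131*(2131 + 2*I*√134/3)) = √(-1/57 + (-6672161 - 6262*I*√134/3)) = √(-380313178/57 - 6262*I*√134/3)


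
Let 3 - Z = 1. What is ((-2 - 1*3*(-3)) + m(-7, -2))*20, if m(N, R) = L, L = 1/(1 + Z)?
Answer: 440/3 ≈ 146.67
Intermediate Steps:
Z = 2 (Z = 3 - 1*1 = 3 - 1 = 2)
L = ⅓ (L = 1/(1 + 2) = 1/3 = ⅓ ≈ 0.33333)
m(N, R) = ⅓
((-2 - 1*3*(-3)) + m(-7, -2))*20 = ((-2 - 1*3*(-3)) + ⅓)*20 = ((-2 - 3*(-3)) + ⅓)*20 = ((-2 + 9) + ⅓)*20 = (7 + ⅓)*20 = (22/3)*20 = 440/3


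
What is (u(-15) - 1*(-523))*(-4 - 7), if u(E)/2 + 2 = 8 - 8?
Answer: -5709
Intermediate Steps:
u(E) = -4 (u(E) = -4 + 2*(8 - 8) = -4 + 2*0 = -4 + 0 = -4)
(u(-15) - 1*(-523))*(-4 - 7) = (-4 - 1*(-523))*(-4 - 7) = (-4 + 523)*(-11) = 519*(-11) = -5709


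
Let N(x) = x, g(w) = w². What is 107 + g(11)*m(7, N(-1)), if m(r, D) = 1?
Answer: 228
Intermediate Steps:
107 + g(11)*m(7, N(-1)) = 107 + 11²*1 = 107 + 121*1 = 107 + 121 = 228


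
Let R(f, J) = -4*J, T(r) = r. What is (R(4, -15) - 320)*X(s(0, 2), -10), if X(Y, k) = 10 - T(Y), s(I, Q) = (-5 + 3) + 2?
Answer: -2600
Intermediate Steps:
s(I, Q) = 0 (s(I, Q) = -2 + 2 = 0)
X(Y, k) = 10 - Y
(R(4, -15) - 320)*X(s(0, 2), -10) = (-4*(-15) - 320)*(10 - 1*0) = (60 - 320)*(10 + 0) = -260*10 = -2600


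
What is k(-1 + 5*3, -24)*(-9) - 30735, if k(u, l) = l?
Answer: -30519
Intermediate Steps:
k(-1 + 5*3, -24)*(-9) - 30735 = -24*(-9) - 30735 = 216 - 30735 = -30519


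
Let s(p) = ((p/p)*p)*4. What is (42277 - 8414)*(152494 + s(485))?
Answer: 5229598542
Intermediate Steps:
s(p) = 4*p (s(p) = (1*p)*4 = p*4 = 4*p)
(42277 - 8414)*(152494 + s(485)) = (42277 - 8414)*(152494 + 4*485) = 33863*(152494 + 1940) = 33863*154434 = 5229598542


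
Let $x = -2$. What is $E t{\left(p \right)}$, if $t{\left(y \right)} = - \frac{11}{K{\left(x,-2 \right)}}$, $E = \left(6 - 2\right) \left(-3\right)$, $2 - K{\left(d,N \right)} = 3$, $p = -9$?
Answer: $-132$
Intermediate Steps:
$K{\left(d,N \right)} = -1$ ($K{\left(d,N \right)} = 2 - 3 = -1$)
$E = -12$ ($E = 4 \left(-3\right) = -12$)
$t{\left(y \right)} = 11$ ($t{\left(y \right)} = - \frac{11}{-1} = \left(-11\right) \left(-1\right) = 11$)
$E t{\left(p \right)} = \left(-12\right) 11 = -132$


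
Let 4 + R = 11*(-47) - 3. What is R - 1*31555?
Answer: -32079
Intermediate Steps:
R = -524 (R = -4 + (11*(-47) - 3) = -4 + (-517 - 3) = -4 - 520 = -524)
R - 1*31555 = -524 - 1*31555 = -524 - 31555 = -32079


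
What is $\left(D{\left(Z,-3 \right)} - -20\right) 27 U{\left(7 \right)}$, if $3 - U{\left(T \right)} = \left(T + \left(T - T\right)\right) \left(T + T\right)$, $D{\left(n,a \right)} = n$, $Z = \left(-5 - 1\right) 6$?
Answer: $41040$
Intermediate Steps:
$Z = -36$ ($Z = \left(-6\right) 6 = -36$)
$U{\left(T \right)} = 3 - 2 T^{2}$ ($U{\left(T \right)} = 3 - \left(T + \left(T - T\right)\right) \left(T + T\right) = 3 - \left(T + 0\right) 2 T = 3 - T 2 T = 3 - 2 T^{2}$)
$\left(D{\left(Z,-3 \right)} - -20\right) 27 U{\left(7 \right)} = \left(-36 - -20\right) 27 \left(3 - 2 \cdot 7^{2}\right) = \left(-36 + 20\right) 27 \left(3 - 98\right) = \left(-16\right) 27 \left(3 - 98\right) = \left(-432\right) \left(-95\right) = 41040$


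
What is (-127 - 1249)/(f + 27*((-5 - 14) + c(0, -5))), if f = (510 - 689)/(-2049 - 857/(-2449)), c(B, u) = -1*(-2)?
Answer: 6903590144/2302430725 ≈ 2.9984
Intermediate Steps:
c(B, u) = 2
f = 438371/5017144 (f = -179/(-2049 - 857*(-1/2449)) = -179/(-2049 + 857/2449) = -179/(-5017144/2449) = -179*(-2449/5017144) = 438371/5017144 ≈ 0.087375)
(-127 - 1249)/(f + 27*((-5 - 14) + c(0, -5))) = (-127 - 1249)/(438371/5017144 + 27*((-5 - 14) + 2)) = -1376/(438371/5017144 + 27*(-19 + 2)) = -1376/(438371/5017144 + 27*(-17)) = -1376/(438371/5017144 - 459) = -1376/(-2302430725/5017144) = -1376*(-5017144/2302430725) = 6903590144/2302430725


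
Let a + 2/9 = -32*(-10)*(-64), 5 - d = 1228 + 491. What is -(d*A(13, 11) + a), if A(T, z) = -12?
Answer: -790/9 ≈ -87.778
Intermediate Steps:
d = -1714 (d = 5 - (1228 + 491) = 5 - 1*1719 = 5 - 1719 = -1714)
a = -184322/9 (a = -2/9 - 32*(-10)*(-64) = -2/9 + 320*(-64) = -2/9 - 20480 = -184322/9 ≈ -20480.)
-(d*A(13, 11) + a) = -(-1714*(-12) - 184322/9) = -(20568 - 184322/9) = -1*790/9 = -790/9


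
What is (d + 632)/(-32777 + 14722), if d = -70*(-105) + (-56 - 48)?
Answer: -7878/18055 ≈ -0.43633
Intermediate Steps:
d = 7246 (d = 7350 - 104 = 7246)
(d + 632)/(-32777 + 14722) = (7246 + 632)/(-32777 + 14722) = 7878/(-18055) = 7878*(-1/18055) = -7878/18055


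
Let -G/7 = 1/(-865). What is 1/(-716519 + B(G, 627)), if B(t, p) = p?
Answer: -1/715892 ≈ -1.3969e-6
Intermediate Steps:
G = 7/865 (G = -7/(-865) = -7*(-1/865) = 7/865 ≈ 0.0080925)
1/(-716519 + B(G, 627)) = 1/(-716519 + 627) = 1/(-715892) = -1/715892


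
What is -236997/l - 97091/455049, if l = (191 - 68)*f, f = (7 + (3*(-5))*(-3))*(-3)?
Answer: 11775807305/970164468 ≈ 12.138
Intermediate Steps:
f = -156 (f = (7 - 15*(-3))*(-3) = (7 + 45)*(-3) = 52*(-3) = -156)
l = -19188 (l = (191 - 68)*(-156) = 123*(-156) = -19188)
-236997/l - 97091/455049 = -236997/(-19188) - 97091/455049 = -236997*(-1/19188) - 97091*1/455049 = 26333/2132 - 97091/455049 = 11775807305/970164468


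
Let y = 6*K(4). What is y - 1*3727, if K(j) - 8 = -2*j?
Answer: -3727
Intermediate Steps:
K(j) = 8 - 2*j
y = 0 (y = 6*(8 - 2*4) = 6*(8 - 8) = 6*0 = 0)
y - 1*3727 = 0 - 1*3727 = 0 - 3727 = -3727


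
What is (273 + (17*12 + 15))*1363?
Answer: 670596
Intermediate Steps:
(273 + (17*12 + 15))*1363 = (273 + (204 + 15))*1363 = (273 + 219)*1363 = 492*1363 = 670596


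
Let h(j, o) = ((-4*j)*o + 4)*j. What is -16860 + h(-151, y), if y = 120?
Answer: -10961944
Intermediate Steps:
h(j, o) = j*(4 - 4*j*o) (h(j, o) = (-4*j*o + 4)*j = (4 - 4*j*o)*j = j*(4 - 4*j*o))
-16860 + h(-151, y) = -16860 + 4*(-151)*(1 - 1*(-151)*120) = -16860 + 4*(-151)*(1 + 18120) = -16860 + 4*(-151)*18121 = -16860 - 10945084 = -10961944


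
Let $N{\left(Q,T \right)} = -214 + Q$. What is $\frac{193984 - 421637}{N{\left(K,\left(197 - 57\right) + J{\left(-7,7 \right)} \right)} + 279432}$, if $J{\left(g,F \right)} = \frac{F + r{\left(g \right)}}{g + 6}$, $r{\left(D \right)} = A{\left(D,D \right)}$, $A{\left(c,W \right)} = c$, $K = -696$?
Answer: $- \frac{227653}{278522} \approx -0.81736$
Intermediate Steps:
$r{\left(D \right)} = D$
$J{\left(g,F \right)} = \frac{F + g}{6 + g}$ ($J{\left(g,F \right)} = \frac{F + g}{g + 6} = \frac{F + g}{6 + g}$)
$\frac{193984 - 421637}{N{\left(K,\left(197 - 57\right) + J{\left(-7,7 \right)} \right)} + 279432} = \frac{193984 - 421637}{\left(-214 - 696\right) + 279432} = - \frac{227653}{-910 + 279432} = - \frac{227653}{278522}$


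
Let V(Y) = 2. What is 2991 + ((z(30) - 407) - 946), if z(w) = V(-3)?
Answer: 1640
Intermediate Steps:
z(w) = 2
2991 + ((z(30) - 407) - 946) = 2991 + ((2 - 407) - 946) = 2991 + (-405 - 946) = 2991 - 1351 = 1640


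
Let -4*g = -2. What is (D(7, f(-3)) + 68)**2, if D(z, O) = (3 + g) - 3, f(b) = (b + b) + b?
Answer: 18769/4 ≈ 4692.3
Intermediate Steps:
f(b) = 3*b (f(b) = 2*b + b = 3*b)
g = 1/2 (g = -1/4*(-2) = 1/2 ≈ 0.50000)
D(z, O) = 1/2 (D(z, O) = (3 + 1/2) - 3 = 7/2 - 3 = 1/2)
(D(7, f(-3)) + 68)**2 = (1/2 + 68)**2 = (137/2)**2 = 18769/4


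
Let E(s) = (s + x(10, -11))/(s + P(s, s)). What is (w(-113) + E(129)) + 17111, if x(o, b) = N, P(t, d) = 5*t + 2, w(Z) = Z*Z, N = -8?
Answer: 23187001/776 ≈ 29880.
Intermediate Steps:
w(Z) = Z²
P(t, d) = 2 + 5*t
x(o, b) = -8
E(s) = (-8 + s)/(2 + 6*s) (E(s) = (s - 8)/(s + (2 + 5*s)) = (-8 + s)/(2 + 6*s))
(w(-113) + E(129)) + 17111 = ((-113)² + (-8 + 129)/(2*(1 + 3*129))) + 17111 = (12769 + (½)*121/(1 + 387)) + 17111 = (12769 + (½)*121/388) + 17111 = (12769 + (½)*(1/388)*121) + 17111 = (12769 + 121/776) + 17111 = 9908865/776 + 17111 = 23187001/776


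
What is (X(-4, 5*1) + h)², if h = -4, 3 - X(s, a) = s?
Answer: 9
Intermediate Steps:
X(s, a) = 3 - s
(X(-4, 5*1) + h)² = ((3 - 1*(-4)) - 4)² = ((3 + 4) - 4)² = (7 - 4)² = 3² = 9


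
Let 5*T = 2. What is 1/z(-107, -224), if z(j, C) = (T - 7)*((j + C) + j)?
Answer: 5/14454 ≈ 0.00034592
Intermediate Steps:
T = 2/5 (T = (1/5)*2 = 2/5 ≈ 0.40000)
z(j, C) = -66*j/5 - 33*C/5 (z(j, C) = (2/5 - 7)*((j + C) + j) = -33*((C + j) + j)/5 = -33*(C + 2*j)/5 = -66*j/5 - 33*C/5)
1/z(-107, -224) = 1/(-66/5*(-107) - 33/5*(-224)) = 1/(7062/5 + 7392/5) = 1/(14454/5) = 5/14454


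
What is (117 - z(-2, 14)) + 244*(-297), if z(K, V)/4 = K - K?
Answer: -72351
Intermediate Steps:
z(K, V) = 0 (z(K, V) = 4*(K - K) = 4*0 = 0)
(117 - z(-2, 14)) + 244*(-297) = (117 - 1*0) + 244*(-297) = (117 + 0) - 72468 = 117 - 72468 = -72351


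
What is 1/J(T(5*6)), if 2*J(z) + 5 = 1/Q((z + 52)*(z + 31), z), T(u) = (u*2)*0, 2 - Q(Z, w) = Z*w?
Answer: -4/9 ≈ -0.44444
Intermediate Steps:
Q(Z, w) = 2 - Z*w
T(u) = 0 (T(u) = (2*u)*0 = 0)
J(z) = -5/2 + 1/(2*(2 - z*(31 + z)*(52 + z))) (J(z) = -5/2 + 1/(2*(2 - (z + 52)*(z + 31)*z)) = -5/2 + 1/(2*(2 - (52 + z)*(31 + z)*z)) = -5/2 + 1/(2*(2 - (31 + z)*(52 + z)*z)) = -5/2 + 1/(2*(2 - z*(31 + z)*(52 + z))))
1/J(T(5*6)) = 1/((9 - 5*0*(1612 + 0**2 + 83*0))/(2*(-2 + 0*(1612 + 0**2 + 83*0)))) = 1/((9 - 5*0*(1612 + 0 + 0))/(2*(-2 + 0*(1612 + 0 + 0)))) = 1/((9 - 5*0*1612)/(2*(-2 + 0*1612))) = 1/((9 + 0)/(2*(-2 + 0))) = 1/((1/2)*9/(-2)) = 1/((1/2)*(-1/2)*9) = 1/(-9/4) = -4/9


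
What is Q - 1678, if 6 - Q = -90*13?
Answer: -502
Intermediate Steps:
Q = 1176 (Q = 6 - (-90)*13 = 6 - 1*(-1170) = 6 + 1170 = 1176)
Q - 1678 = 1176 - 1678 = -502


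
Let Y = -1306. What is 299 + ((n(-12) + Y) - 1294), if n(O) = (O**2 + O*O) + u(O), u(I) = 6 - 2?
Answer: -2009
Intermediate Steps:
u(I) = 4
n(O) = 4 + 2*O**2 (n(O) = (O**2 + O*O) + 4 = (O**2 + O**2) + 4 = 2*O**2 + 4 = 4 + 2*O**2)
299 + ((n(-12) + Y) - 1294) = 299 + (((4 + 2*(-12)**2) - 1306) - 1294) = 299 + (((4 + 2*144) - 1306) - 1294) = 299 + (((4 + 288) - 1306) - 1294) = 299 + ((292 - 1306) - 1294) = 299 + (-1014 - 1294) = 299 - 2308 = -2009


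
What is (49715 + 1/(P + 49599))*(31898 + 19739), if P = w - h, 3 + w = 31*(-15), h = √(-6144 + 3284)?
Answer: 6196695683866170002/2413858021 + 103274*I*√715/2413858021 ≈ 2.5671e+9 + 0.001144*I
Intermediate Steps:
h = 2*I*√715 (h = √(-2860) = 2*I*√715 ≈ 53.479*I)
w = -468 (w = -3 + 31*(-15) = -3 - 465 = -468)
P = -468 - 2*I*√715 ≈ -468.0 - 53.479*I
(49715 + 1/(P + 49599))*(31898 + 19739) = (49715 + 1/((-468 - 2*I*√715) + 49599))*(31898 + 19739) = (49715 + 1/(49131 - 2*I*√715))*51637 = 2567133455 + 51637/(49131 - 2*I*√715)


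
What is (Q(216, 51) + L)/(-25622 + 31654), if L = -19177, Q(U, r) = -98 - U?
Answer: -19491/6032 ≈ -3.2313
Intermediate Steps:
(Q(216, 51) + L)/(-25622 + 31654) = ((-98 - 1*216) - 19177)/(-25622 + 31654) = ((-98 - 216) - 19177)/6032 = (-314 - 19177)*(1/6032) = -19491*1/6032 = -19491/6032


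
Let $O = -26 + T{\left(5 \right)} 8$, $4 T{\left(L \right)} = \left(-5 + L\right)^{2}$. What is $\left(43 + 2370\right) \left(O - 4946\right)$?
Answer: $-11997436$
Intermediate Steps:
$T{\left(L \right)} = \frac{\left(-5 + L\right)^{2}}{4}$
$O = -26$ ($O = -26 + \frac{\left(-5 + 5\right)^{2}}{4} \cdot 8 = -26 + \frac{0^{2}}{4} \cdot 8 = -26 + \frac{1}{4} \cdot 0 \cdot 8 = -26 + 0 \cdot 8 = -26 + 0 = -26$)
$\left(43 + 2370\right) \left(O - 4946\right) = \left(43 + 2370\right) \left(-26 - 4946\right) = 2413 \left(-4972\right) = -11997436$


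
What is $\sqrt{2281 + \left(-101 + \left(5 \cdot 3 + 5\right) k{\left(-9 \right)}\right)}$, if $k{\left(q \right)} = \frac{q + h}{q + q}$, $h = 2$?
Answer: $\frac{\sqrt{19690}}{3} \approx 46.774$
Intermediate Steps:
$k{\left(q \right)} = \frac{2 + q}{2 q}$ ($k{\left(q \right)} = \frac{q + 2}{q + q} = \frac{2 + q}{2 q}$)
$\sqrt{2281 + \left(-101 + \left(5 \cdot 3 + 5\right) k{\left(-9 \right)}\right)} = \sqrt{2281 - \left(101 - \left(5 \cdot 3 + 5\right) \frac{2 - 9}{2 \left(-9\right)}\right)} = \sqrt{2281 - \left(101 - \left(15 + 5\right) \frac{1}{2} \left(- \frac{1}{9}\right) \left(-7\right)\right)} = \sqrt{2281 + \left(-101 + 20 \cdot \frac{7}{18}\right)} = \sqrt{2281 + \left(-101 + \frac{70}{9}\right)} = \sqrt{2281 - \frac{839}{9}} = \sqrt{\frac{19690}{9}} = \frac{\sqrt{19690}}{3}$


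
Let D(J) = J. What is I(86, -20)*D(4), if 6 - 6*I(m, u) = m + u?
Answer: -40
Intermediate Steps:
I(m, u) = 1 - m/6 - u/6 (I(m, u) = 1 - (m + u)/6 = 1 + (-m/6 - u/6) = 1 - m/6 - u/6)
I(86, -20)*D(4) = (1 - ⅙*86 - ⅙*(-20))*4 = (1 - 43/3 + 10/3)*4 = -10*4 = -40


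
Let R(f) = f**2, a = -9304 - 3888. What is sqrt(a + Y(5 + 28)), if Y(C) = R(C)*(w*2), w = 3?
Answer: I*sqrt(6658) ≈ 81.597*I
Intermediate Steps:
a = -13192
Y(C) = 6*C**2 (Y(C) = C**2*(3*2) = C**2*6 = 6*C**2)
sqrt(a + Y(5 + 28)) = sqrt(-13192 + 6*(5 + 28)**2) = sqrt(-13192 + 6*33**2) = sqrt(-13192 + 6*1089) = sqrt(-13192 + 6534) = sqrt(-6658) = I*sqrt(6658)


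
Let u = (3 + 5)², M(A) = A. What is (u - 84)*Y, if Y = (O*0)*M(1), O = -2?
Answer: 0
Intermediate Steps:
u = 64 (u = 8² = 64)
Y = 0 (Y = -2*0*1 = 0*1 = 0)
(u - 84)*Y = (64 - 84)*0 = -20*0 = 0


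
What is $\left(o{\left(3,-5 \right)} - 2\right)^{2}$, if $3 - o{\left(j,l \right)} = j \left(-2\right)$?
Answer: $49$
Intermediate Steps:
$o{\left(j,l \right)} = 3 + 2 j$ ($o{\left(j,l \right)} = 3 - j \left(-2\right) = 3 - - 2 j = 3 + 2 j$)
$\left(o{\left(3,-5 \right)} - 2\right)^{2} = \left(\left(3 + 2 \cdot 3\right) - 2\right)^{2} = \left(\left(3 + 6\right) - 2\right)^{2} = \left(9 - 2\right)^{2} = 7^{2} = 49$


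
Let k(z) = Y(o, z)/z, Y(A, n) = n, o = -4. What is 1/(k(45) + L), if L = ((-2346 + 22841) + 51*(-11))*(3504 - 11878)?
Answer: -1/166927315 ≈ -5.9906e-9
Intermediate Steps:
L = -166927316 (L = (20495 - 561)*(-8374) = 19934*(-8374) = -166927316)
k(z) = 1 (k(z) = z/z = 1)
1/(k(45) + L) = 1/(1 - 166927316) = 1/(-166927315) = -1/166927315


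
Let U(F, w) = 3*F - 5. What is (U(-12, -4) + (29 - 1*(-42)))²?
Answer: 900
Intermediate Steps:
U(F, w) = -5 + 3*F
(U(-12, -4) + (29 - 1*(-42)))² = ((-5 + 3*(-12)) + (29 - 1*(-42)))² = ((-5 - 36) + (29 + 42))² = (-41 + 71)² = 30² = 900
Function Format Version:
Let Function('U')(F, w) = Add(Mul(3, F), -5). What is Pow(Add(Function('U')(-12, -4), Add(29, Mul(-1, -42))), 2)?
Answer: 900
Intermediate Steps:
Function('U')(F, w) = Add(-5, Mul(3, F))
Pow(Add(Function('U')(-12, -4), Add(29, Mul(-1, -42))), 2) = Pow(Add(Add(-5, Mul(3, -12)), Add(29, Mul(-1, -42))), 2) = Pow(Add(Add(-5, -36), Add(29, 42)), 2) = Pow(Add(-41, 71), 2) = Pow(30, 2) = 900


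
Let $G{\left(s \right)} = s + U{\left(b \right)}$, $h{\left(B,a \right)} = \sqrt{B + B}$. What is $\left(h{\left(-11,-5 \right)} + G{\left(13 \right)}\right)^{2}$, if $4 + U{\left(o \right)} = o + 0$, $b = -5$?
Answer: $\left(4 + i \sqrt{22}\right)^{2} \approx -6.0 + 37.523 i$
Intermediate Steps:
$U{\left(o \right)} = -4 + o$ ($U{\left(o \right)} = -4 + \left(o + 0\right) = -4 + o$)
$h{\left(B,a \right)} = \sqrt{2} \sqrt{B}$ ($h{\left(B,a \right)} = \sqrt{2 B} = \sqrt{2} \sqrt{B}$)
$G{\left(s \right)} = -9 + s$ ($G{\left(s \right)} = s - 9 = -9 + s$)
$\left(h{\left(-11,-5 \right)} + G{\left(13 \right)}\right)^{2} = \left(\sqrt{2} \sqrt{-11} + \left(-9 + 13\right)\right)^{2} = \left(\sqrt{2} i \sqrt{11} + 4\right)^{2} = \left(i \sqrt{22} + 4\right)^{2} = \left(4 + i \sqrt{22}\right)^{2}$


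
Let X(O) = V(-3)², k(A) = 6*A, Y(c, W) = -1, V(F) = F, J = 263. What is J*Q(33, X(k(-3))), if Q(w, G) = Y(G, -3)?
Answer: -263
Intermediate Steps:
X(O) = 9 (X(O) = (-3)² = 9)
Q(w, G) = -1
J*Q(33, X(k(-3))) = 263*(-1) = -263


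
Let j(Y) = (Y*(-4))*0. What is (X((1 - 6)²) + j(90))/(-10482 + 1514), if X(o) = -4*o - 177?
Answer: 277/8968 ≈ 0.030888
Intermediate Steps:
j(Y) = 0 (j(Y) = -4*Y*0 = 0)
X(o) = -177 - 4*o
(X((1 - 6)²) + j(90))/(-10482 + 1514) = ((-177 - 4*(1 - 6)²) + 0)/(-10482 + 1514) = ((-177 - 4*(-5)²) + 0)/(-8968) = ((-177 - 4*25) + 0)*(-1/8968) = ((-177 - 100) + 0)*(-1/8968) = (-277 + 0)*(-1/8968) = -277*(-1/8968) = 277/8968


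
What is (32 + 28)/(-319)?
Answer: -60/319 ≈ -0.18809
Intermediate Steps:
(32 + 28)/(-319) = -1/319*60 = -60/319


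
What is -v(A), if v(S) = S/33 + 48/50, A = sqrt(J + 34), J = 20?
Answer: -24/25 - sqrt(6)/11 ≈ -1.1827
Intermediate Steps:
A = 3*sqrt(6) (A = sqrt(20 + 34) = sqrt(54) = 3*sqrt(6) ≈ 7.3485)
v(S) = 24/25 + S/33 (v(S) = S*(1/33) + 48*(1/50) = S/33 + 24/25 = 24/25 + S/33)
-v(A) = -(24/25 + (3*sqrt(6))/33) = -(24/25 + sqrt(6)/11) = -24/25 - sqrt(6)/11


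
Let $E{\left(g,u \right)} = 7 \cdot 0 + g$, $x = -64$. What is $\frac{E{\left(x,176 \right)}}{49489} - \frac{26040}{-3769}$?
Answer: $\frac{1288452344}{186524041} \approx 6.9077$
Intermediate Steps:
$E{\left(g,u \right)} = g$ ($E{\left(g,u \right)} = 0 + g = g$)
$\frac{E{\left(x,176 \right)}}{49489} - \frac{26040}{-3769} = - \frac{64}{49489} - \frac{26040}{-3769} = \left(-64\right) \frac{1}{49489} - - \frac{26040}{3769} = - \frac{64}{49489} + \frac{26040}{3769} = \frac{1288452344}{186524041}$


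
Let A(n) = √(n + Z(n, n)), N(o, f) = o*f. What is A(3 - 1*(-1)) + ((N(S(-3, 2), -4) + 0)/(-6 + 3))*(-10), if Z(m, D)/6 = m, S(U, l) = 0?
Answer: 2*√7 ≈ 5.2915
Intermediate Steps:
Z(m, D) = 6*m
N(o, f) = f*o
A(n) = √7*√n (A(n) = √(n + 6*n) = √(7*n) = √7*√n)
A(3 - 1*(-1)) + ((N(S(-3, 2), -4) + 0)/(-6 + 3))*(-10) = √7*√(3 - 1*(-1)) + ((-4*0 + 0)/(-6 + 3))*(-10) = √7*√(3 + 1) + ((0 + 0)/(-3))*(-10) = √7*√4 + (0*(-⅓))*(-10) = √7*2 + 0*(-10) = 2*√7 + 0 = 2*√7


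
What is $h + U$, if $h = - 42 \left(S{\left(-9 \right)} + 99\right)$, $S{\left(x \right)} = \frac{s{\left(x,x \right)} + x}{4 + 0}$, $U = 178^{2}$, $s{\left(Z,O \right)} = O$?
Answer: $27715$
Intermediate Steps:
$U = 31684$
$S{\left(x \right)} = \frac{x}{2}$ ($S{\left(x \right)} = \frac{x + x}{4 + 0} = \frac{2 x}{4} = 2 x \frac{1}{4} = \frac{x}{2}$)
$h = -3969$ ($h = - 42 \left(\frac{1}{2} \left(-9\right) + 99\right) = - 42 \left(- \frac{9}{2} + 99\right) = \left(-42\right) \frac{189}{2} = -3969$)
$h + U = -3969 + 31684 = 27715$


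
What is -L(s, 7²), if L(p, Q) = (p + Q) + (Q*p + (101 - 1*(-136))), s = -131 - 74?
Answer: 9964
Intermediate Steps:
s = -205
L(p, Q) = 237 + Q + p + Q*p (L(p, Q) = (Q + p) + (Q*p + (101 + 136)) = (Q + p) + (Q*p + 237) = (Q + p) + (237 + Q*p) = 237 + Q + p + Q*p)
-L(s, 7²) = -(237 + 7² - 205 + 7²*(-205)) = -(237 + 49 - 205 + 49*(-205)) = -(237 + 49 - 205 - 10045) = -1*(-9964) = 9964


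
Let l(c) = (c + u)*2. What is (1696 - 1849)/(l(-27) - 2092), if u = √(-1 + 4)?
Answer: 164169/2302652 + 153*√3/2302652 ≈ 0.071411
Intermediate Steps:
u = √3 ≈ 1.7320
l(c) = 2*c + 2*√3 (l(c) = (c + √3)*2 = 2*c + 2*√3)
(1696 - 1849)/(l(-27) - 2092) = (1696 - 1849)/((2*(-27) + 2*√3) - 2092) = -153/((-54 + 2*√3) - 2092) = -153/(-2146 + 2*√3)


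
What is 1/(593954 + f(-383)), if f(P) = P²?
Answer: 1/740643 ≈ 1.3502e-6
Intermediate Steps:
1/(593954 + f(-383)) = 1/(593954 + (-383)²) = 1/(593954 + 146689) = 1/740643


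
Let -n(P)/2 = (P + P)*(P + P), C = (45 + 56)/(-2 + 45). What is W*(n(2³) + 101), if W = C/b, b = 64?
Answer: -41511/2752 ≈ -15.084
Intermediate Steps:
C = 101/43 ≈ 2.3488
n(P) = -8*P² (n(P) = -2*(P + P)*(P + P) = -2*2*P*2*P = -8*P²)
W = 101/2752 (W = (101/43)/64 = (101/43)*(1/64) = 101/2752 ≈ 0.036701)
W*(n(2³) + 101) = 101*(-8*(2³)² + 101)/2752 = 101*(-8*8² + 101)/2752 = 101*(-8*64 + 101)/2752 = 101*(-512 + 101)/2752 = (101/2752)*(-411) = -41511/2752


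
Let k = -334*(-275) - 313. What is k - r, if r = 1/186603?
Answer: 17081078810/186603 ≈ 91537.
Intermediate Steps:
k = 91537 (k = 91850 - 313 = 91537)
r = 1/186603 ≈ 5.3590e-6
k - r = 91537 - 1*1/186603 = 91537 - 1/186603 = 17081078810/186603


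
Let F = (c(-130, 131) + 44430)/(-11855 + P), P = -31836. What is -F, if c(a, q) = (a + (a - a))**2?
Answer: 61330/43691 ≈ 1.4037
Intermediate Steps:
c(a, q) = a**2 (c(a, q) = (a + 0)**2 = a**2)
F = -61330/43691 (F = ((-130)**2 + 44430)/(-11855 - 31836) = (16900 + 44430)/(-43691) = 61330*(-1/43691) = -61330/43691 ≈ -1.4037)
-F = -1*(-61330/43691) = 61330/43691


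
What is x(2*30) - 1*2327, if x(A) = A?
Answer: -2267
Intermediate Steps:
x(2*30) - 1*2327 = 2*30 - 1*2327 = 60 - 2327 = -2267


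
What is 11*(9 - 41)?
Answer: -352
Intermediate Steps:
11*(9 - 41) = 11*(-32) = -352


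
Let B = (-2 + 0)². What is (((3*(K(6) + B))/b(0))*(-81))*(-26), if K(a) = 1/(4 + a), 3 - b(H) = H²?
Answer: 43173/5 ≈ 8634.6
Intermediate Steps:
B = 4 (B = (-2)² = 4)
b(H) = 3 - H²
(((3*(K(6) + B))/b(0))*(-81))*(-26) = (((3*(1/(4 + 6) + 4))/(3 - 1*0²))*(-81))*(-26) = (((3*(1/10 + 4))/(3 - 1*0))*(-81))*(-26) = (((3*(⅒ + 4))/(3 + 0))*(-81))*(-26) = (((3*(41/10))/3)*(-81))*(-26) = (((123/10)*(⅓))*(-81))*(-26) = ((41/10)*(-81))*(-26) = -3321/10*(-26) = 43173/5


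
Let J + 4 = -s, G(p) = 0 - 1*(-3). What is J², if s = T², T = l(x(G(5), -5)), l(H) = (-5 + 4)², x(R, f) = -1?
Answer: 25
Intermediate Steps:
G(p) = 3 (G(p) = 0 + 3 = 3)
l(H) = 1 (l(H) = (-1)² = 1)
T = 1
s = 1 (s = 1² = 1)
J = -5 (J = -4 - 1*1 = -4 - 1 = -5)
J² = (-5)² = 25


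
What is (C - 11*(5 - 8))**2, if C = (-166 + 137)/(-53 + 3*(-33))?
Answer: 25452025/23104 ≈ 1101.6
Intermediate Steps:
C = 29/152 (C = -29/(-53 - 99) = -29/(-152) = -29*(-1/152) = 29/152 ≈ 0.19079)
(C - 11*(5 - 8))**2 = (29/152 - 11*(5 - 8))**2 = (29/152 - 11*(-3))**2 = (29/152 + 33)**2 = (5045/152)**2 = 25452025/23104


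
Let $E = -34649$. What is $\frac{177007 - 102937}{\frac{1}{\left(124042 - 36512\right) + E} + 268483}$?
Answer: $\frac{1958447835}{7098824762} \approx 0.27588$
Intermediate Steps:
$\frac{177007 - 102937}{\frac{1}{\left(124042 - 36512\right) + E} + 268483} = \frac{177007 - 102937}{\frac{1}{\left(124042 - 36512\right) - 34649} + 268483} = \frac{74070}{\frac{1}{87530 - 34649} + 268483} = \frac{74070}{\frac{1}{52881} + 268483} = \frac{74070}{\frac{14197649524}{52881}} = 74070 \cdot \frac{52881}{14197649524} = \frac{1958447835}{7098824762}$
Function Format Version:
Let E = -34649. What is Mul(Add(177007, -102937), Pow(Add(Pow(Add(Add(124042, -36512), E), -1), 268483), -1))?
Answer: Rational(1958447835, 7098824762) ≈ 0.27588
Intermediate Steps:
Mul(Add(177007, -102937), Pow(Add(Pow(Add(Add(124042, -36512), E), -1), 268483), -1)) = Mul(Add(177007, -102937), Pow(Add(Pow(Add(Add(124042, -36512), -34649), -1), 268483), -1)) = Mul(74070, Pow(Add(Pow(Add(87530, -34649), -1), 268483), -1)) = Mul(74070, Pow(Add(Pow(52881, -1), 268483), -1)) = Mul(74070, Pow(Add(Rational(1, 52881), 268483), -1)) = Mul(74070, Pow(Rational(14197649524, 52881), -1)) = Mul(74070, Rational(52881, 14197649524)) = Rational(1958447835, 7098824762)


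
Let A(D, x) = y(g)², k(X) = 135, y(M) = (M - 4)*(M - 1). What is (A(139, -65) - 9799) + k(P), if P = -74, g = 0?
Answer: -9648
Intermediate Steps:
y(M) = (-1 + M)*(-4 + M) (y(M) = (-4 + M)*(-1 + M) = (-1 + M)*(-4 + M))
A(D, x) = 16 (A(D, x) = (4 + 0² - 5*0)² = (4 + 0 + 0)² = 4² = 16)
(A(139, -65) - 9799) + k(P) = (16 - 9799) + 135 = -9783 + 135 = -9648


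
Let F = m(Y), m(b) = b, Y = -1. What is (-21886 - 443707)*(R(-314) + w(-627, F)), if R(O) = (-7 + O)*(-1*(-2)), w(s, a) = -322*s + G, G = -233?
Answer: -93593039267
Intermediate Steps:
F = -1
w(s, a) = -233 - 322*s (w(s, a) = -322*s - 233 = -233 - 322*s)
R(O) = -14 + 2*O (R(O) = (-7 + O)*2 = -14 + 2*O)
(-21886 - 443707)*(R(-314) + w(-627, F)) = (-21886 - 443707)*((-14 + 2*(-314)) + (-233 - 322*(-627))) = -465593*((-14 - 628) + (-233 + 201894)) = -465593*(-642 + 201661) = -465593*201019 = -93593039267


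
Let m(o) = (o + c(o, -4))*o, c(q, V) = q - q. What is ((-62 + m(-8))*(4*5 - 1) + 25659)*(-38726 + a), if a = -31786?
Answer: -1811946864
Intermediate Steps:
c(q, V) = 0
m(o) = o**2 (m(o) = (o + 0)*o = o*o = o**2)
((-62 + m(-8))*(4*5 - 1) + 25659)*(-38726 + a) = ((-62 + (-8)**2)*(4*5 - 1) + 25659)*(-38726 - 31786) = ((-62 + 64)*(20 - 1) + 25659)*(-70512) = (2*19 + 25659)*(-70512) = (38 + 25659)*(-70512) = 25697*(-70512) = -1811946864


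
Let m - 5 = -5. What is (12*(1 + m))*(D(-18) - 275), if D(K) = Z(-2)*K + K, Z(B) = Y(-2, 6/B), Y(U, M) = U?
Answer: -3084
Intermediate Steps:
m = 0 (m = 5 - 5 = 0)
Z(B) = -2
D(K) = -K (D(K) = -2*K + K = -K)
(12*(1 + m))*(D(-18) - 275) = (12*(1 + 0))*(-1*(-18) - 275) = (12*1)*(18 - 275) = 12*(-257) = -3084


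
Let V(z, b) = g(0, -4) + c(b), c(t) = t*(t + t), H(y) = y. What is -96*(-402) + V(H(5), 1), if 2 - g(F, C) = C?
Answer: 38600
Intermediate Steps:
g(F, C) = 2 - C
c(t) = 2*t² (c(t) = t*(2*t) = 2*t²)
V(z, b) = 6 + 2*b² (V(z, b) = (2 - 1*(-4)) + 2*b² = (2 + 4) + 2*b² = 6 + 2*b²)
-96*(-402) + V(H(5), 1) = -96*(-402) + (6 + 2*1²) = 38592 + (6 + 2*1) = 38592 + (6 + 2) = 38592 + 8 = 38600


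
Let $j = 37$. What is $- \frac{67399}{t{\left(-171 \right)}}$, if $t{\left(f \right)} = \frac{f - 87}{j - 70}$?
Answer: $- \frac{741389}{86} \approx -8620.8$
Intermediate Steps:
$t{\left(f \right)} = \frac{29}{11} - \frac{f}{33}$ ($t{\left(f \right)} = \frac{f - 87}{37 - 70} = \frac{-87 + f}{-33} = \left(-87 + f\right) \left(- \frac{1}{33}\right) = \frac{29}{11} - \frac{f}{33}$)
$- \frac{67399}{t{\left(-171 \right)}} = - \frac{67399}{\frac{29}{11} - - \frac{57}{11}} = - \frac{67399}{\frac{29}{11} + \frac{57}{11}} = - \frac{67399}{\frac{86}{11}} = \left(-67399\right) \frac{11}{86} = - \frac{741389}{86}$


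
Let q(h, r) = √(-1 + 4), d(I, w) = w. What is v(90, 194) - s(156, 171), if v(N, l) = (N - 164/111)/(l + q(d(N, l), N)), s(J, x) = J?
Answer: -649746784/4177263 - 9826*√3/4177263 ≈ -155.55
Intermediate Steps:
q(h, r) = √3
v(N, l) = (-164/111 + N)/(l + √3) (v(N, l) = (N - 164/111)/(l + √3) = (-164/111 + N)/(l + √3))
v(90, 194) - s(156, 171) = (-164/111 + 90)/(194 + √3) - 1*156 = (9826/111)/(194 + √3) - 156 = 9826/(111*(194 + √3)) - 156 = -156 + 9826/(111*(194 + √3))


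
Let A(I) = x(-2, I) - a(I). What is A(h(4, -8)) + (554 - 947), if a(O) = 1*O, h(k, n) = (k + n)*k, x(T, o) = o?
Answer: -393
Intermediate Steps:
h(k, n) = k*(k + n)
a(O) = O
A(I) = 0 (A(I) = I - I = 0)
A(h(4, -8)) + (554 - 947) = 0 + (554 - 947) = 0 - 393 = -393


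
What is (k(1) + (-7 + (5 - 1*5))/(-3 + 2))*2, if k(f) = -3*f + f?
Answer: 10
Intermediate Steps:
k(f) = -2*f
(k(1) + (-7 + (5 - 1*5))/(-3 + 2))*2 = (-2*1 + (-7 + (5 - 1*5))/(-3 + 2))*2 = (-2 + (-7 + (5 - 5))/(-1))*2 = (-2 + (-7 + 0)*(-1))*2 = (-2 - 7*(-1))*2 = (-2 + 7)*2 = 5*2 = 10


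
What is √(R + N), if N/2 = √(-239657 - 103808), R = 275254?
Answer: √(275254 + 2*I*√343465) ≈ 524.65 + 1.117*I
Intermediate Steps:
N = 2*I*√343465 (N = 2*√(-239657 - 103808) = 2*√(-343465) = 2*(I*√343465) = 2*I*√343465 ≈ 1172.1*I)
√(R + N) = √(275254 + 2*I*√343465)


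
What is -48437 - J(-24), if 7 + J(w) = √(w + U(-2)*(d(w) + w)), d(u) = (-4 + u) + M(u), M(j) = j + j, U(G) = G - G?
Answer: -48430 - 2*I*√6 ≈ -48430.0 - 4.899*I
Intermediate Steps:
U(G) = 0
M(j) = 2*j
d(u) = -4 + 3*u (d(u) = (-4 + u) + 2*u = -4 + 3*u)
J(w) = -7 + √w (J(w) = -7 + √(w + 0*((-4 + 3*w) + w)) = -7 + √(w + 0*(-4 + 4*w)) = -7 + √(w + 0) = -7 + √w)
-48437 - J(-24) = -48437 - (-7 + √(-24)) = -48437 - (-7 + 2*I*√6) = -48437 + (7 - 2*I*√6) = -48430 - 2*I*√6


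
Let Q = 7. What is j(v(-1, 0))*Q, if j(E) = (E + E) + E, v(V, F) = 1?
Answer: 21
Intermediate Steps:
j(E) = 3*E (j(E) = 2*E + E = 3*E)
j(v(-1, 0))*Q = (3*1)*7 = 3*7 = 21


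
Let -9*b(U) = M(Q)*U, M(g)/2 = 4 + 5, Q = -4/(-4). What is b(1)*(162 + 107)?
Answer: -538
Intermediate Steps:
Q = 1 (Q = -4*(-¼) = 1)
M(g) = 18 (M(g) = 2*(4 + 5) = 2*9 = 18)
b(U) = -2*U
b(1)*(162 + 107) = (-2*1)*(162 + 107) = -2*269 = -538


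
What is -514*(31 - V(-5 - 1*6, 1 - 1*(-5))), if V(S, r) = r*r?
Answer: 2570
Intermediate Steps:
V(S, r) = r**2
-514*(31 - V(-5 - 1*6, 1 - 1*(-5))) = -514*(31 - (1 - 1*(-5))**2) = -514*(31 - (1 + 5)**2) = -514*(31 - 1*6**2) = -514*(31 - 1*36) = -514*(31 - 36) = -514*(-5) = 2570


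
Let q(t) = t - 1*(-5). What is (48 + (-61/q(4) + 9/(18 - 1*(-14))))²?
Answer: 142874209/82944 ≈ 1722.5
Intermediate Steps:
q(t) = 5 + t (q(t) = t + 5 = 5 + t)
(48 + (-61/q(4) + 9/(18 - 1*(-14))))² = (48 + (-61/(5 + 4) + 9/(18 - 1*(-14))))² = (48 + (-61/9 + 9/(18 + 14)))² = (48 + (-61*⅑ + 9/32))² = (48 + (-61/9 + 9*(1/32)))² = (48 + (-61/9 + 9/32))² = (48 - 1871/288)² = (11953/288)² = 142874209/82944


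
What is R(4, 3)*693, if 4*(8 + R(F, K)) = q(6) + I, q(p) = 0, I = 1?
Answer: -21483/4 ≈ -5370.8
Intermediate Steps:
R(F, K) = -31/4 (R(F, K) = -8 + (0 + 1)/4 = -8 + (¼)*1 = -8 + ¼ = -31/4)
R(4, 3)*693 = -31/4*693 = -21483/4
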